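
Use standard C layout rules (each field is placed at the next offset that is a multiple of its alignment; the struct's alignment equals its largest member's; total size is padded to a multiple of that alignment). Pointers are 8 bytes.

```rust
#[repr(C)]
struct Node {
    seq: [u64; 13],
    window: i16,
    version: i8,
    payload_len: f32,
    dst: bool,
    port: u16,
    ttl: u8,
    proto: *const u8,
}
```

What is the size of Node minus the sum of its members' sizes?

5

seq at 0 (size 104, align 8) → ends 104
window at 104 (size 2, align 2) → ends 106
version at 106 (size 1, align 1) → ends 107
pad 1 to align 4 for payload_len
payload_len at 108 (size 4, align 4) → ends 112
dst at 112 (size 1, align 1) → ends 113
pad 1 to align 2 for port
port at 114 (size 2, align 2) → ends 116
ttl at 116 (size 1, align 1) → ends 117
pad 3 to align 8 for proto
proto at 120 (size 8, align 8) → ends 128
total 128 bytes, alignment 8
data bytes 123, size 128 → padding 5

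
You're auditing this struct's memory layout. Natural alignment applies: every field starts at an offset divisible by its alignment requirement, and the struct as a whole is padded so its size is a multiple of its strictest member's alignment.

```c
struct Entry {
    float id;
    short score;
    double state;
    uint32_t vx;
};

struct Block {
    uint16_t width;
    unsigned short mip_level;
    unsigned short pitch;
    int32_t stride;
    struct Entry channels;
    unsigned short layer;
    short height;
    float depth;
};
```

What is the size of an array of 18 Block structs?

Entry: 0..4  id  (4B, 4-aligned); 4..6  score  (2B, 2-aligned); 6..8  -- padding (2B); 8..16  state  (8B, 8-aligned); 16..20  vx  (4B, 4-aligned); 20..24  -- tail padding (4B); sizeof = 24, alignof = 8
0..2  width  (2B, 2-aligned)
2..4  mip_level  (2B, 2-aligned)
4..6  pitch  (2B, 2-aligned)
6..8  -- padding (2B)
8..12  stride  (4B, 4-aligned)
12..16  -- padding (4B)
16..40  channels  (24B, 8-aligned)
40..42  layer  (2B, 2-aligned)
42..44  height  (2B, 2-aligned)
44..48  depth  (4B, 4-aligned)
sizeof = 48, alignof = 8
array of 18: 18 × 48 = 864

864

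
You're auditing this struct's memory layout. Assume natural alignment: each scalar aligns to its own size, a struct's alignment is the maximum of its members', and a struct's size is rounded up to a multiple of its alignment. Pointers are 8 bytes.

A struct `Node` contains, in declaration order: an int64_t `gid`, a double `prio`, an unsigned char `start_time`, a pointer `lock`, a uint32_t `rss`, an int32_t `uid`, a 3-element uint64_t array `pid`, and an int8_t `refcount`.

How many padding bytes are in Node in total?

gid at 0 (size 8, align 8) → ends 8
prio at 8 (size 8, align 8) → ends 16
start_time at 16 (size 1, align 1) → ends 17
pad 7 to align 8 for lock
lock at 24 (size 8, align 8) → ends 32
rss at 32 (size 4, align 4) → ends 36
uid at 36 (size 4, align 4) → ends 40
pid at 40 (size 24, align 8) → ends 64
refcount at 64 (size 1, align 1) → ends 65
tail pad 7 to reach multiple of 8
total 72 bytes, alignment 8
data bytes 58, size 72 → padding 14

14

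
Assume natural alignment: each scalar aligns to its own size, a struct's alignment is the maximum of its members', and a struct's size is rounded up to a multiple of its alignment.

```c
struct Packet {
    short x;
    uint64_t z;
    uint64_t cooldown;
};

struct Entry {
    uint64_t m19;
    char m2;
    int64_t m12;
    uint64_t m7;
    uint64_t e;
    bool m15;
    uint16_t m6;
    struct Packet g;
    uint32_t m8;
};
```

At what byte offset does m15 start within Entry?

40

Packet: 0..2  x  (2B, 2-aligned); 2..8  -- padding (6B); 8..16  z  (8B, 8-aligned); 16..24  cooldown  (8B, 8-aligned); sizeof = 24, alignof = 8
0..8  m19  (8B, 8-aligned)
8..9  m2  (1B, 1-aligned)
9..16  -- padding (7B)
16..24  m12  (8B, 8-aligned)
24..32  m7  (8B, 8-aligned)
32..40  e  (8B, 8-aligned)
40..41  m15  (1B, 1-aligned)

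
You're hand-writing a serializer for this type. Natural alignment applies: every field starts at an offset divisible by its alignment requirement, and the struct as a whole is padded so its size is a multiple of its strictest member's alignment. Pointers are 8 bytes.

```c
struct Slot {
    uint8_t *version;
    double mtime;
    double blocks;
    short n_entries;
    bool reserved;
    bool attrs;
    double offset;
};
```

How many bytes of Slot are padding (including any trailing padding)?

4

@0: version [8B, align 8] → 8
@8: mtime [8B, align 8] → 16
@16: blocks [8B, align 8] → 24
@24: n_entries [2B, align 2] → 26
@26: reserved [1B, align 1] → 27
@27: attrs [1B, align 1] → 28
+4 pad (align 8)
@32: offset [8B, align 8] → 40
size 40, align 8
data bytes 36, size 40 → padding 4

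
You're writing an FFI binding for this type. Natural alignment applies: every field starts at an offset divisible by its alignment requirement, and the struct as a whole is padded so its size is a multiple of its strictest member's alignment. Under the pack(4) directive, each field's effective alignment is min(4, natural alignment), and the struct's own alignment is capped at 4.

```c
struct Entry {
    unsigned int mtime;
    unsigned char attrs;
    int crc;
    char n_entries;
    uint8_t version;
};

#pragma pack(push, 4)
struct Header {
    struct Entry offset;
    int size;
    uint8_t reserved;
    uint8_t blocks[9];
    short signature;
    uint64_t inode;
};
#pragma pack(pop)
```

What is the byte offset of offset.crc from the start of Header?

8

Entry: @0: mtime [4B, align 4] → 4; @4: attrs [1B, align 1] → 5; +3 pad (align 4); @8: crc [4B, align 4] → 12; @12: n_entries [1B, align 1] → 13; @13: version [1B, align 1] → 14; +2 tail pad (align 4); size 16, align 4
@0: offset [16B, align 4] → 16
within Entry: crc at 8
0 + 8 = 8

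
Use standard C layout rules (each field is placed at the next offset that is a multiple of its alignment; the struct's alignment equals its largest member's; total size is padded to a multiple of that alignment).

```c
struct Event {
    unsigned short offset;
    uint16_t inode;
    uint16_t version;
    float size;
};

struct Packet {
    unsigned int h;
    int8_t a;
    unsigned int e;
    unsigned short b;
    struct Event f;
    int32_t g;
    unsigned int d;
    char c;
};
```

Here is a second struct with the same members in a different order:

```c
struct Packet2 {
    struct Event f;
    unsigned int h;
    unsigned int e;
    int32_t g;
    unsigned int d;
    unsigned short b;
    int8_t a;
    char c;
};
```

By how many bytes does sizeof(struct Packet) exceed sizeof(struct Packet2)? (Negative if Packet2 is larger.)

8

Event: offset at 0 (size 2, align 2) → ends 2; inode at 2 (size 2, align 2) → ends 4; version at 4 (size 2, align 2) → ends 6; pad 2 to align 4 for size; size at 8 (size 4, align 4) → ends 12; total 12 bytes, alignment 4
h at 0 (size 4, align 4) → ends 4
a at 4 (size 1, align 1) → ends 5
pad 3 to align 4 for e
e at 8 (size 4, align 4) → ends 12
b at 12 (size 2, align 2) → ends 14
pad 2 to align 4 for f
f at 16 (size 12, align 4) → ends 28
g at 28 (size 4, align 4) → ends 32
d at 32 (size 4, align 4) → ends 36
c at 36 (size 1, align 1) → ends 37
tail pad 3 to reach multiple of 4
total 40 bytes, alignment 4
— Packet2 —
f at 0 (size 12, align 4) → ends 12
h at 12 (size 4, align 4) → ends 16
e at 16 (size 4, align 4) → ends 20
g at 20 (size 4, align 4) → ends 24
d at 24 (size 4, align 4) → ends 28
b at 28 (size 2, align 2) → ends 30
a at 30 (size 1, align 1) → ends 31
c at 31 (size 1, align 1) → ends 32
total 32 bytes, alignment 4
40 − 32 = 8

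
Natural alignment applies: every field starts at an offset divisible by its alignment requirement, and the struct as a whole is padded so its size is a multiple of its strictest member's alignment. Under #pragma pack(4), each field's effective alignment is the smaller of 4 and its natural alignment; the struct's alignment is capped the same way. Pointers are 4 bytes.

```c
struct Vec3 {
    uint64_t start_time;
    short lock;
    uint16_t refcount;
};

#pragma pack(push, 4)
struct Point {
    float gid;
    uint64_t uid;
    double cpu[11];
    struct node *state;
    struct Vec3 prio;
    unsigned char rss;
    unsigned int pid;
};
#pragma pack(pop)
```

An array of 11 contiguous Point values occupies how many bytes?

1408

Vec3: start_time at 0 (size 8, align 8) → ends 8; lock at 8 (size 2, align 2) → ends 10; refcount at 10 (size 2, align 2) → ends 12; tail pad 4 to reach multiple of 8; total 16 bytes, alignment 8
gid at 0 (size 4, align 4) → ends 4
uid at 4 (size 8, align 4) → ends 12
cpu at 12 (size 88, align 4) → ends 100
state at 100 (size 4, align 4) → ends 104
prio at 104 (size 16, align 4) → ends 120
rss at 120 (size 1, align 1) → ends 121
pad 3 to align 4 for pid
pid at 124 (size 4, align 4) → ends 128
total 128 bytes, alignment 4
array of 11: 11 × 128 = 1408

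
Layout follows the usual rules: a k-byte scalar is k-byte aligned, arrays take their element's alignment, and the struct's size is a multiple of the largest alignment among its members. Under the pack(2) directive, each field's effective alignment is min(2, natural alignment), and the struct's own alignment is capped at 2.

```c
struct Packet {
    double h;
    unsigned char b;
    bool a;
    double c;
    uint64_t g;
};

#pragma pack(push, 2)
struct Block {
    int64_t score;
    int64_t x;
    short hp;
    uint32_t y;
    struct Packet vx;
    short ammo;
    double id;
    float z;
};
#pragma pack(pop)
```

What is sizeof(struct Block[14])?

952

Packet: 0..8  h  (8B, 8-aligned); 8..9  b  (1B, 1-aligned); 9..10  a  (1B, 1-aligned); 10..16  -- padding (6B); 16..24  c  (8B, 8-aligned); 24..32  g  (8B, 8-aligned); sizeof = 32, alignof = 8
0..8  score  (8B, 2-aligned)
8..16  x  (8B, 2-aligned)
16..18  hp  (2B, 2-aligned)
18..22  y  (4B, 2-aligned)
22..54  vx  (32B, 2-aligned)
54..56  ammo  (2B, 2-aligned)
56..64  id  (8B, 2-aligned)
64..68  z  (4B, 2-aligned)
sizeof = 68, alignof = 2
array of 14: 14 × 68 = 952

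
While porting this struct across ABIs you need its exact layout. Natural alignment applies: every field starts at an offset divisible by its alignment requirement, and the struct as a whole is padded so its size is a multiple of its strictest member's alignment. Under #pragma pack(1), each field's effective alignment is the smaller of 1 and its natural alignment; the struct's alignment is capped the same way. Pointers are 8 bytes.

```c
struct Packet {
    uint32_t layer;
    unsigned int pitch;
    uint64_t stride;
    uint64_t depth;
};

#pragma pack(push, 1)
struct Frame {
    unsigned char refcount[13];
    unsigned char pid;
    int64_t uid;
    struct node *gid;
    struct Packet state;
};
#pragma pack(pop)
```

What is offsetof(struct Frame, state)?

30

Packet: layer at 0 (size 4, align 4) → ends 4; pitch at 4 (size 4, align 4) → ends 8; stride at 8 (size 8, align 8) → ends 16; depth at 16 (size 8, align 8) → ends 24; total 24 bytes, alignment 8
refcount at 0 (size 13, align 1) → ends 13
pid at 13 (size 1, align 1) → ends 14
uid at 14 (size 8, align 1) → ends 22
gid at 22 (size 8, align 1) → ends 30
state at 30 (size 24, align 1) → ends 54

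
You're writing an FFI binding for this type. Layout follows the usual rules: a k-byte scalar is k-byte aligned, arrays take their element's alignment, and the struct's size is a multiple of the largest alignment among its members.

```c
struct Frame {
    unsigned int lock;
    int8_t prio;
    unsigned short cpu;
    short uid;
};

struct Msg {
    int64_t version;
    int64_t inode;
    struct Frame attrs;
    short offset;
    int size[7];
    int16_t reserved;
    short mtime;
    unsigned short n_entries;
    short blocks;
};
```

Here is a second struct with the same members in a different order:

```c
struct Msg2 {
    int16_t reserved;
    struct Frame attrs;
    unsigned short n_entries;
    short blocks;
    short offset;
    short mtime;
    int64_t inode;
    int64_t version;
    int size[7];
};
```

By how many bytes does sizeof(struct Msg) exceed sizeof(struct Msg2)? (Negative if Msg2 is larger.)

Frame: lock at 0 (size 4, align 4) → ends 4; prio at 4 (size 1, align 1) → ends 5; pad 1 to align 2 for cpu; cpu at 6 (size 2, align 2) → ends 8; uid at 8 (size 2, align 2) → ends 10; tail pad 2 to reach multiple of 4; total 12 bytes, alignment 4
version at 0 (size 8, align 8) → ends 8
inode at 8 (size 8, align 8) → ends 16
attrs at 16 (size 12, align 4) → ends 28
offset at 28 (size 2, align 2) → ends 30
pad 2 to align 4 for size
size at 32 (size 28, align 4) → ends 60
reserved at 60 (size 2, align 2) → ends 62
mtime at 62 (size 2, align 2) → ends 64
n_entries at 64 (size 2, align 2) → ends 66
blocks at 66 (size 2, align 2) → ends 68
tail pad 4 to reach multiple of 8
total 72 bytes, alignment 8
— Msg2 —
reserved at 0 (size 2, align 2) → ends 2
pad 2 to align 4 for attrs
attrs at 4 (size 12, align 4) → ends 16
n_entries at 16 (size 2, align 2) → ends 18
blocks at 18 (size 2, align 2) → ends 20
offset at 20 (size 2, align 2) → ends 22
mtime at 22 (size 2, align 2) → ends 24
inode at 24 (size 8, align 8) → ends 32
version at 32 (size 8, align 8) → ends 40
size at 40 (size 28, align 4) → ends 68
tail pad 4 to reach multiple of 8
total 72 bytes, alignment 8
72 − 72 = 0

0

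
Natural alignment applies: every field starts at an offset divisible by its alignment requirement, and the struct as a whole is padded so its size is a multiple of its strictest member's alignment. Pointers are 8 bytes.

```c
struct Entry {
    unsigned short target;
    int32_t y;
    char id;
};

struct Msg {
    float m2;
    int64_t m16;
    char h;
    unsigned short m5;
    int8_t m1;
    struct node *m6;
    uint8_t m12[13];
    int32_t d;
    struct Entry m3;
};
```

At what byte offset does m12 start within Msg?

32

Entry: target at 0 (size 2, align 2) → ends 2; pad 2 to align 4 for y; y at 4 (size 4, align 4) → ends 8; id at 8 (size 1, align 1) → ends 9; tail pad 3 to reach multiple of 4; total 12 bytes, alignment 4
m2 at 0 (size 4, align 4) → ends 4
pad 4 to align 8 for m16
m16 at 8 (size 8, align 8) → ends 16
h at 16 (size 1, align 1) → ends 17
pad 1 to align 2 for m5
m5 at 18 (size 2, align 2) → ends 20
m1 at 20 (size 1, align 1) → ends 21
pad 3 to align 8 for m6
m6 at 24 (size 8, align 8) → ends 32
m12 at 32 (size 13, align 1) → ends 45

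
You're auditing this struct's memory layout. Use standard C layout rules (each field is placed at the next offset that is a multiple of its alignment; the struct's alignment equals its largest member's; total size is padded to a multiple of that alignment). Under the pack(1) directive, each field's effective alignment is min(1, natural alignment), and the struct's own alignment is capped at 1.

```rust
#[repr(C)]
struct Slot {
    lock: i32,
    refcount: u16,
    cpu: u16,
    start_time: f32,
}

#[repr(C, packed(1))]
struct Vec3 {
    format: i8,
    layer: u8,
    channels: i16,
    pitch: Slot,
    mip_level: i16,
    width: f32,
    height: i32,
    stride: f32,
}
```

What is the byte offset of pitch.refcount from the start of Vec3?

8

Slot: @0: lock [4B, align 4] → 4; @4: refcount [2B, align 2] → 6; @6: cpu [2B, align 2] → 8; @8: start_time [4B, align 4] → 12; size 12, align 4
@0: format [1B, align 1] → 1
@1: layer [1B, align 1] → 2
@2: channels [2B, align 1] → 4
@4: pitch [12B, align 1] → 16
within Slot: refcount at 4
4 + 4 = 8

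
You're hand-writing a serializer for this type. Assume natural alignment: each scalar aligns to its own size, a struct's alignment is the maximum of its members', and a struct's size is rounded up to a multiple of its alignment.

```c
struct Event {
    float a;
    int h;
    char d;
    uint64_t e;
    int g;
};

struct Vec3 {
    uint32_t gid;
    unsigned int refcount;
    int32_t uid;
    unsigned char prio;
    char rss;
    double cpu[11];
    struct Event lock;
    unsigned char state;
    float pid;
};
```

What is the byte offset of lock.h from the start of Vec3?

Event: 0..4  a  (4B, 4-aligned); 4..8  h  (4B, 4-aligned); 8..9  d  (1B, 1-aligned); 9..16  -- padding (7B); 16..24  e  (8B, 8-aligned); 24..28  g  (4B, 4-aligned); 28..32  -- tail padding (4B); sizeof = 32, alignof = 8
0..4  gid  (4B, 4-aligned)
4..8  refcount  (4B, 4-aligned)
8..12  uid  (4B, 4-aligned)
12..13  prio  (1B, 1-aligned)
13..14  rss  (1B, 1-aligned)
14..16  -- padding (2B)
16..104  cpu  (88B, 8-aligned)
104..136  lock  (32B, 8-aligned)
within Event: h at 4
104 + 4 = 108

108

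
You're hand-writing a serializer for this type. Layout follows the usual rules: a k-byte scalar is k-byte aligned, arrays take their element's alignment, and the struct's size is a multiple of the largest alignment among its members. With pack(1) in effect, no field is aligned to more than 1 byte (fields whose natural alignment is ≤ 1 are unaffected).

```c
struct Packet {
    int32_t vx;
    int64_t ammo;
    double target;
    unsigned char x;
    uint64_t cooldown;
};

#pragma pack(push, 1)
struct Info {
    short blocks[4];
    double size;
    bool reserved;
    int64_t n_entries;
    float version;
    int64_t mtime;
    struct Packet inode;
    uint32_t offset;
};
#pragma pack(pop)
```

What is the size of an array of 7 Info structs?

567

Packet: vx at 0 (size 4, align 4) → ends 4; pad 4 to align 8 for ammo; ammo at 8 (size 8, align 8) → ends 16; target at 16 (size 8, align 8) → ends 24; x at 24 (size 1, align 1) → ends 25; pad 7 to align 8 for cooldown; cooldown at 32 (size 8, align 8) → ends 40; total 40 bytes, alignment 8
blocks at 0 (size 8, align 1) → ends 8
size at 8 (size 8, align 1) → ends 16
reserved at 16 (size 1, align 1) → ends 17
n_entries at 17 (size 8, align 1) → ends 25
version at 25 (size 4, align 1) → ends 29
mtime at 29 (size 8, align 1) → ends 37
inode at 37 (size 40, align 1) → ends 77
offset at 77 (size 4, align 1) → ends 81
total 81 bytes, alignment 1
array of 7: 7 × 81 = 567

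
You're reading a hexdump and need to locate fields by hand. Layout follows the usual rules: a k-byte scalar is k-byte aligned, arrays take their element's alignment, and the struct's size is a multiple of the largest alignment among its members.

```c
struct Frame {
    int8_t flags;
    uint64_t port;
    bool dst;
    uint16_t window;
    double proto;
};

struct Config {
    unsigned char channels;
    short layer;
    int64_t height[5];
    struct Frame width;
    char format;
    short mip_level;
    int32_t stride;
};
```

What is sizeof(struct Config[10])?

880

Frame: flags at 0 (size 1, align 1) → ends 1; pad 7 to align 8 for port; port at 8 (size 8, align 8) → ends 16; dst at 16 (size 1, align 1) → ends 17; pad 1 to align 2 for window; window at 18 (size 2, align 2) → ends 20; pad 4 to align 8 for proto; proto at 24 (size 8, align 8) → ends 32; total 32 bytes, alignment 8
channels at 0 (size 1, align 1) → ends 1
pad 1 to align 2 for layer
layer at 2 (size 2, align 2) → ends 4
pad 4 to align 8 for height
height at 8 (size 40, align 8) → ends 48
width at 48 (size 32, align 8) → ends 80
format at 80 (size 1, align 1) → ends 81
pad 1 to align 2 for mip_level
mip_level at 82 (size 2, align 2) → ends 84
stride at 84 (size 4, align 4) → ends 88
total 88 bytes, alignment 8
array of 10: 10 × 88 = 880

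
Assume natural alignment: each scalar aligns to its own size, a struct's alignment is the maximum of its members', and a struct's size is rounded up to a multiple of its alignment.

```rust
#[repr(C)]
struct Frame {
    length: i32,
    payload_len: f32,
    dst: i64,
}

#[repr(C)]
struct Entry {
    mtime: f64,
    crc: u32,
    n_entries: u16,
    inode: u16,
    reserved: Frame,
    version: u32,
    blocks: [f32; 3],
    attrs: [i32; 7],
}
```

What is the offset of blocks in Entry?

Frame: @0: length [4B, align 4] → 4; @4: payload_len [4B, align 4] → 8; @8: dst [8B, align 8] → 16; size 16, align 8
@0: mtime [8B, align 8] → 8
@8: crc [4B, align 4] → 12
@12: n_entries [2B, align 2] → 14
@14: inode [2B, align 2] → 16
@16: reserved [16B, align 8] → 32
@32: version [4B, align 4] → 36
@36: blocks [12B, align 4] → 48

36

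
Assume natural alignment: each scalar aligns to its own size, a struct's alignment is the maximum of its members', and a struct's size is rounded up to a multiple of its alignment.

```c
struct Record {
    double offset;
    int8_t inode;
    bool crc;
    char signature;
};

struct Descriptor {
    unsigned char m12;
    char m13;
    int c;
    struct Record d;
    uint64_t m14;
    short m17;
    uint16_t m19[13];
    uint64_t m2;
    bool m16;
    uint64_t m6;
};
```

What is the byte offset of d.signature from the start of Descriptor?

18

Record: offset at 0 (size 8, align 8) → ends 8; inode at 8 (size 1, align 1) → ends 9; crc at 9 (size 1, align 1) → ends 10; signature at 10 (size 1, align 1) → ends 11; tail pad 5 to reach multiple of 8; total 16 bytes, alignment 8
m12 at 0 (size 1, align 1) → ends 1
m13 at 1 (size 1, align 1) → ends 2
pad 2 to align 4 for c
c at 4 (size 4, align 4) → ends 8
d at 8 (size 16, align 8) → ends 24
within Record: signature at 10
8 + 10 = 18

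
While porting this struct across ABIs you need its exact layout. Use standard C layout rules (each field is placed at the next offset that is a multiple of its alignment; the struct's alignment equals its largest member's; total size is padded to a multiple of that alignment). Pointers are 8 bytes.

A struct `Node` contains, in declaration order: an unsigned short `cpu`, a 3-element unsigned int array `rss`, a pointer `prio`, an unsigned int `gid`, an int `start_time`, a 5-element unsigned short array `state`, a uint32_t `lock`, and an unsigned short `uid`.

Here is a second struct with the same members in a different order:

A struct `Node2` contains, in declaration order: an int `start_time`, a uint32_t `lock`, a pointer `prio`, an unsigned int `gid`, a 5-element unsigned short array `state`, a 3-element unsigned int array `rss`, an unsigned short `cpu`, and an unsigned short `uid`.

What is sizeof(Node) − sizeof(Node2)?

8

@0: cpu [2B, align 2] → 2
+2 pad (align 4)
@4: rss [12B, align 4] → 16
@16: prio [8B, align 8] → 24
@24: gid [4B, align 4] → 28
@28: start_time [4B, align 4] → 32
@32: state [10B, align 2] → 42
+2 pad (align 4)
@44: lock [4B, align 4] → 48
@48: uid [2B, align 2] → 50
+6 tail pad (align 8)
size 56, align 8
— Node2 —
@0: start_time [4B, align 4] → 4
@4: lock [4B, align 4] → 8
@8: prio [8B, align 8] → 16
@16: gid [4B, align 4] → 20
@20: state [10B, align 2] → 30
+2 pad (align 4)
@32: rss [12B, align 4] → 44
@44: cpu [2B, align 2] → 46
@46: uid [2B, align 2] → 48
size 48, align 8
56 − 48 = 8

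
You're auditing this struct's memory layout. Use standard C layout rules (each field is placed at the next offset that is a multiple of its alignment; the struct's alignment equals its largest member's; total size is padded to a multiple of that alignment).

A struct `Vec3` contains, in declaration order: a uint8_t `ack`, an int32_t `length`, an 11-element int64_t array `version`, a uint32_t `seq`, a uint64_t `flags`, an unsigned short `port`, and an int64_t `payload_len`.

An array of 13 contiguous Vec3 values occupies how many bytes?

1664

@0: ack [1B, align 1] → 1
+3 pad (align 4)
@4: length [4B, align 4] → 8
@8: version [88B, align 8] → 96
@96: seq [4B, align 4] → 100
+4 pad (align 8)
@104: flags [8B, align 8] → 112
@112: port [2B, align 2] → 114
+6 pad (align 8)
@120: payload_len [8B, align 8] → 128
size 128, align 8
array of 13: 13 × 128 = 1664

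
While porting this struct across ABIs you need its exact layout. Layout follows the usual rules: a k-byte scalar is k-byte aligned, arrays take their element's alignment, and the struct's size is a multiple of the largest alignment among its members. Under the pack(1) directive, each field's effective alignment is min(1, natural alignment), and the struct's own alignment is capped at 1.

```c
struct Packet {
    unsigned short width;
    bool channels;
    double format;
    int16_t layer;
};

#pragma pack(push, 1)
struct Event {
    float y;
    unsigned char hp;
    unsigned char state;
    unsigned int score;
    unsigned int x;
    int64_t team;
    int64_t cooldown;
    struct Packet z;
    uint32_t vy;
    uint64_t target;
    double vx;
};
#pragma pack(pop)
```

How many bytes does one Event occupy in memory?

74 bytes

Packet: 0..2  width  (2B, 2-aligned); 2..3  channels  (1B, 1-aligned); 3..8  -- padding (5B); 8..16  format  (8B, 8-aligned); 16..18  layer  (2B, 2-aligned); 18..24  -- tail padding (6B); sizeof = 24, alignof = 8
0..4  y  (4B, 1-aligned)
4..5  hp  (1B, 1-aligned)
5..6  state  (1B, 1-aligned)
6..10  score  (4B, 1-aligned)
10..14  x  (4B, 1-aligned)
14..22  team  (8B, 1-aligned)
22..30  cooldown  (8B, 1-aligned)
30..54  z  (24B, 1-aligned)
54..58  vy  (4B, 1-aligned)
58..66  target  (8B, 1-aligned)
66..74  vx  (8B, 1-aligned)
sizeof = 74, alignof = 1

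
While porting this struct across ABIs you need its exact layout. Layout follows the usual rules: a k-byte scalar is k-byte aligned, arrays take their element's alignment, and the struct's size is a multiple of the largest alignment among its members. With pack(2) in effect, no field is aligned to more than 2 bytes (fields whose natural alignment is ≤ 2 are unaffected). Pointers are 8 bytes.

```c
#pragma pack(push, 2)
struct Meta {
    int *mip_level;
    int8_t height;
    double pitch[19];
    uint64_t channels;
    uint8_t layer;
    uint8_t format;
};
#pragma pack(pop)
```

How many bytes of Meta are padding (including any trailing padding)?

mip_level at 0 (size 8, align 2) → ends 8
height at 8 (size 1, align 1) → ends 9
pad 1 to align 2 for pitch
pitch at 10 (size 152, align 2) → ends 162
channels at 162 (size 8, align 2) → ends 170
layer at 170 (size 1, align 1) → ends 171
format at 171 (size 1, align 1) → ends 172
total 172 bytes, alignment 2
data bytes 171, size 172 → padding 1

1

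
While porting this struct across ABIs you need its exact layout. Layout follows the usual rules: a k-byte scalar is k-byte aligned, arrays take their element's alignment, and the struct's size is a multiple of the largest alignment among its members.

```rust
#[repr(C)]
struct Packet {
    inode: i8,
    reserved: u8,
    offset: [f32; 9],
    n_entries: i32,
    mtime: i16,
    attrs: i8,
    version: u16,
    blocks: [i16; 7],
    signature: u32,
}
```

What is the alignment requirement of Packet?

4

member alignments: inode=1, reserved=1, offset=4, n_entries=4, mtime=2, attrs=1, version=2, blocks=2, signature=4
max = 4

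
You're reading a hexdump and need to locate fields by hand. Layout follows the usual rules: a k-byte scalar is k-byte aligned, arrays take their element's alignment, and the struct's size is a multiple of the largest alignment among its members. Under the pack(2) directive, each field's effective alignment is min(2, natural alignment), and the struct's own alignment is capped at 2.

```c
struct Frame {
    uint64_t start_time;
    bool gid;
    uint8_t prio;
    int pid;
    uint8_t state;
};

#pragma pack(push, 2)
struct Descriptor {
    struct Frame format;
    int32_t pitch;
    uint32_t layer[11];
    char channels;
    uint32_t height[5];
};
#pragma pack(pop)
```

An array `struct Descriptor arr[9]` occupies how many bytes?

846

Frame: 0..8  start_time  (8B, 8-aligned); 8..9  gid  (1B, 1-aligned); 9..10  prio  (1B, 1-aligned); 10..12  -- padding (2B); 12..16  pid  (4B, 4-aligned); 16..17  state  (1B, 1-aligned); 17..24  -- tail padding (7B); sizeof = 24, alignof = 8
0..24  format  (24B, 2-aligned)
24..28  pitch  (4B, 2-aligned)
28..72  layer  (44B, 2-aligned)
72..73  channels  (1B, 1-aligned)
73..74  -- padding (1B)
74..94  height  (20B, 2-aligned)
sizeof = 94, alignof = 2
array of 9: 9 × 94 = 846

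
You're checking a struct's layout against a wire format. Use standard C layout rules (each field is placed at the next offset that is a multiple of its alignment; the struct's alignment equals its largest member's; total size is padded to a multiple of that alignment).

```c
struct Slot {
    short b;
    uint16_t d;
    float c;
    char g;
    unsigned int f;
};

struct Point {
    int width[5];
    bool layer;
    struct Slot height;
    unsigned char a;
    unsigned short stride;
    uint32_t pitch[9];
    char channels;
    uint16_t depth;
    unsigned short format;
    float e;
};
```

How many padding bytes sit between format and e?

Slot: @0: b [2B, align 2] → 2; @2: d [2B, align 2] → 4; @4: c [4B, align 4] → 8; @8: g [1B, align 1] → 9; +3 pad (align 4); @12: f [4B, align 4] → 16; size 16, align 4
@0: width [20B, align 4] → 20
@20: layer [1B, align 1] → 21
+3 pad (align 4)
@24: height [16B, align 4] → 40
@40: a [1B, align 1] → 41
+1 pad (align 2)
@42: stride [2B, align 2] → 44
@44: pitch [36B, align 4] → 80
@80: channels [1B, align 1] → 81
+1 pad (align 2)
@82: depth [2B, align 2] → 84
@84: format [2B, align 2] → 86
+2 pad (align 4)
@88: e [4B, align 4] → 92

2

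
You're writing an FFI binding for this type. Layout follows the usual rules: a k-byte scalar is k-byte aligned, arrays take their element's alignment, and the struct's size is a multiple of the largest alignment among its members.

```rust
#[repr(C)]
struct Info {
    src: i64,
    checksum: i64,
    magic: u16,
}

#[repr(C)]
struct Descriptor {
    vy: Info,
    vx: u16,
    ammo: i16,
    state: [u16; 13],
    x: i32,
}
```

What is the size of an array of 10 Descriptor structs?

Info: @0: src [8B, align 8] → 8; @8: checksum [8B, align 8] → 16; @16: magic [2B, align 2] → 18; +6 tail pad (align 8); size 24, align 8
@0: vy [24B, align 8] → 24
@24: vx [2B, align 2] → 26
@26: ammo [2B, align 2] → 28
@28: state [26B, align 2] → 54
+2 pad (align 4)
@56: x [4B, align 4] → 60
+4 tail pad (align 8)
size 64, align 8
array of 10: 10 × 64 = 640

640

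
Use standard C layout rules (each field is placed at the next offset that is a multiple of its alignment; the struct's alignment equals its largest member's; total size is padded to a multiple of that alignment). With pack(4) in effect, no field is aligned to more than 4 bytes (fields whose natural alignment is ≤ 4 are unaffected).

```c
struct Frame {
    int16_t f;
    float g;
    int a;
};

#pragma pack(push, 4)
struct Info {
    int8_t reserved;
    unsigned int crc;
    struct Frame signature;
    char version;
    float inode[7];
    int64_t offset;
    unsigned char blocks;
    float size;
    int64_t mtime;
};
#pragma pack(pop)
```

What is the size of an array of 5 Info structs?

Frame: f at 0 (size 2, align 2) → ends 2; pad 2 to align 4 for g; g at 4 (size 4, align 4) → ends 8; a at 8 (size 4, align 4) → ends 12; total 12 bytes, alignment 4
reserved at 0 (size 1, align 1) → ends 1
pad 3 to align 4 for crc
crc at 4 (size 4, align 4) → ends 8
signature at 8 (size 12, align 4) → ends 20
version at 20 (size 1, align 1) → ends 21
pad 3 to align 4 for inode
inode at 24 (size 28, align 4) → ends 52
offset at 52 (size 8, align 4) → ends 60
blocks at 60 (size 1, align 1) → ends 61
pad 3 to align 4 for size
size at 64 (size 4, align 4) → ends 68
mtime at 68 (size 8, align 4) → ends 76
total 76 bytes, alignment 4
array of 5: 5 × 76 = 380

380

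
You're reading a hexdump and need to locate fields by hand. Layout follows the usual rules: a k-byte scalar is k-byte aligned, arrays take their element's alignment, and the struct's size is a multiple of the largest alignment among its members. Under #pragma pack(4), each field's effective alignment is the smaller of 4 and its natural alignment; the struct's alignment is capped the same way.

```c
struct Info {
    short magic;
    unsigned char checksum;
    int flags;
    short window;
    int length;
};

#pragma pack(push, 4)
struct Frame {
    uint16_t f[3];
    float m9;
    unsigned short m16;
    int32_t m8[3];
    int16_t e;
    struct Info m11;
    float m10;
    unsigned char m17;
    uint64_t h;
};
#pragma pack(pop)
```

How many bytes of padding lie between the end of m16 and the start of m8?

2

Info: @0: magic [2B, align 2] → 2; @2: checksum [1B, align 1] → 3; +1 pad (align 4); @4: flags [4B, align 4] → 8; @8: window [2B, align 2] → 10; +2 pad (align 4); @12: length [4B, align 4] → 16; size 16, align 4
@0: f [6B, align 2] → 6
+2 pad (align 4)
@8: m9 [4B, align 4] → 12
@12: m16 [2B, align 2] → 14
+2 pad (align 4)
@16: m8 [12B, align 4] → 28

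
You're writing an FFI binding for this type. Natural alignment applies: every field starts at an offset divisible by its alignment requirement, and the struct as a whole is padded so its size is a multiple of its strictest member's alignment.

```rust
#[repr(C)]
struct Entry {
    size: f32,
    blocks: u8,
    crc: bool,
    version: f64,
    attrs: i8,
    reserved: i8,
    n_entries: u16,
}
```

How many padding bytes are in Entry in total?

@0: size [4B, align 4] → 4
@4: blocks [1B, align 1] → 5
@5: crc [1B, align 1] → 6
+2 pad (align 8)
@8: version [8B, align 8] → 16
@16: attrs [1B, align 1] → 17
@17: reserved [1B, align 1] → 18
@18: n_entries [2B, align 2] → 20
+4 tail pad (align 8)
size 24, align 8
data bytes 18, size 24 → padding 6

6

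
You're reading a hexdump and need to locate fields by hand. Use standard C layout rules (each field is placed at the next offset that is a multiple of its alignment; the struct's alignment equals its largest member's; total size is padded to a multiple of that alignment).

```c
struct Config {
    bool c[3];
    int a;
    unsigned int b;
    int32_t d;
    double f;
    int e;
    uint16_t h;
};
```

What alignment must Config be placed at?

member alignments: c=1, a=4, b=4, d=4, f=8, e=4, h=2
max = 8

8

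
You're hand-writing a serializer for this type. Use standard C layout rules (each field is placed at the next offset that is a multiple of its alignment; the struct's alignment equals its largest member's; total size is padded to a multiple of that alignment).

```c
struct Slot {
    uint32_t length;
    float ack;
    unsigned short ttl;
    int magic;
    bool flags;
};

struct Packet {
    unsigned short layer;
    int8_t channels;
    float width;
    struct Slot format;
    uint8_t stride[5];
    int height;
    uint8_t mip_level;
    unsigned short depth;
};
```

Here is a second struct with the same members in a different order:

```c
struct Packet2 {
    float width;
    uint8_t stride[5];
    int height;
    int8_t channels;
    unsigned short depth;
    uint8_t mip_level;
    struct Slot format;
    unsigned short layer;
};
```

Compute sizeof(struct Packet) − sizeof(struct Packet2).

-4

Slot: 0..4  length  (4B, 4-aligned); 4..8  ack  (4B, 4-aligned); 8..10  ttl  (2B, 2-aligned); 10..12  -- padding (2B); 12..16  magic  (4B, 4-aligned); 16..17  flags  (1B, 1-aligned); 17..20  -- tail padding (3B); sizeof = 20, alignof = 4
0..2  layer  (2B, 2-aligned)
2..3  channels  (1B, 1-aligned)
3..4  -- padding (1B)
4..8  width  (4B, 4-aligned)
8..28  format  (20B, 4-aligned)
28..33  stride  (5B, 1-aligned)
33..36  -- padding (3B)
36..40  height  (4B, 4-aligned)
40..41  mip_level  (1B, 1-aligned)
41..42  -- padding (1B)
42..44  depth  (2B, 2-aligned)
sizeof = 44, alignof = 4
— Packet2 —
0..4  width  (4B, 4-aligned)
4..9  stride  (5B, 1-aligned)
9..12  -- padding (3B)
12..16  height  (4B, 4-aligned)
16..17  channels  (1B, 1-aligned)
17..18  -- padding (1B)
18..20  depth  (2B, 2-aligned)
20..21  mip_level  (1B, 1-aligned)
21..24  -- padding (3B)
24..44  format  (20B, 4-aligned)
44..46  layer  (2B, 2-aligned)
46..48  -- tail padding (2B)
sizeof = 48, alignof = 4
44 − 48 = -4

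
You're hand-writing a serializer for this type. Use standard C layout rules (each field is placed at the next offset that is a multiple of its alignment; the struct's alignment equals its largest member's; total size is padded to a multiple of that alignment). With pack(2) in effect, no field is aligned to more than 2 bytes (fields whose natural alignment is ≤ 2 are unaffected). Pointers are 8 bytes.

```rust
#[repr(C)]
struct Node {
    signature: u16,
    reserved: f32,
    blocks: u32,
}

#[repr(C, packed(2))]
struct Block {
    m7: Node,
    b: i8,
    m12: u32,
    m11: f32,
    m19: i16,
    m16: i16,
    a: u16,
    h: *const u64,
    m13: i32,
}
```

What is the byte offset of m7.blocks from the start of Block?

Node: 0..2  signature  (2B, 2-aligned); 2..4  -- padding (2B); 4..8  reserved  (4B, 4-aligned); 8..12  blocks  (4B, 4-aligned); sizeof = 12, alignof = 4
0..12  m7  (12B, 2-aligned)
within Node: blocks at 8
0 + 8 = 8

8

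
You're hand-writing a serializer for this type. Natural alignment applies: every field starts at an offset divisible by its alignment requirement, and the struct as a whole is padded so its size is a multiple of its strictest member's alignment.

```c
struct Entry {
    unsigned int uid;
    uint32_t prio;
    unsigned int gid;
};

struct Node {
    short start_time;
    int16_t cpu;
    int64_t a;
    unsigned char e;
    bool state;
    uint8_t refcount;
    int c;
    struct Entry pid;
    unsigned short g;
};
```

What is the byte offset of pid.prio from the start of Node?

28

Entry: @0: uid [4B, align 4] → 4; @4: prio [4B, align 4] → 8; @8: gid [4B, align 4] → 12; size 12, align 4
@0: start_time [2B, align 2] → 2
@2: cpu [2B, align 2] → 4
+4 pad (align 8)
@8: a [8B, align 8] → 16
@16: e [1B, align 1] → 17
@17: state [1B, align 1] → 18
@18: refcount [1B, align 1] → 19
+1 pad (align 4)
@20: c [4B, align 4] → 24
@24: pid [12B, align 4] → 36
within Entry: prio at 4
24 + 4 = 28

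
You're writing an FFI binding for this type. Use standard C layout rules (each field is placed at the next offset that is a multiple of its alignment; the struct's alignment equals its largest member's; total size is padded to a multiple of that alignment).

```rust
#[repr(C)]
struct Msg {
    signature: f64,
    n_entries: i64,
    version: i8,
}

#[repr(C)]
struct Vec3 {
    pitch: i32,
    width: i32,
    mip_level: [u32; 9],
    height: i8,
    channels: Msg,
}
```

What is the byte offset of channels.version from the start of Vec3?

64

Msg: @0: signature [8B, align 8] → 8; @8: n_entries [8B, align 8] → 16; @16: version [1B, align 1] → 17; +7 tail pad (align 8); size 24, align 8
@0: pitch [4B, align 4] → 4
@4: width [4B, align 4] → 8
@8: mip_level [36B, align 4] → 44
@44: height [1B, align 1] → 45
+3 pad (align 8)
@48: channels [24B, align 8] → 72
within Msg: version at 16
48 + 16 = 64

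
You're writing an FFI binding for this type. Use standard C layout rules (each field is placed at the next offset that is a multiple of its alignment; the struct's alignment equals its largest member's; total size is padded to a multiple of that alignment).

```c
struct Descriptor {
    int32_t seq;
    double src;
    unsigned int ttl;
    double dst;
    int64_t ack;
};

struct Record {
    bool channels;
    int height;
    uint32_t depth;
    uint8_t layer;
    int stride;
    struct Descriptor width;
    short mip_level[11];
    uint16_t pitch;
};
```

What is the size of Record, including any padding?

88 bytes

Descriptor: seq at 0 (size 4, align 4) → ends 4; pad 4 to align 8 for src; src at 8 (size 8, align 8) → ends 16; ttl at 16 (size 4, align 4) → ends 20; pad 4 to align 8 for dst; dst at 24 (size 8, align 8) → ends 32; ack at 32 (size 8, align 8) → ends 40; total 40 bytes, alignment 8
channels at 0 (size 1, align 1) → ends 1
pad 3 to align 4 for height
height at 4 (size 4, align 4) → ends 8
depth at 8 (size 4, align 4) → ends 12
layer at 12 (size 1, align 1) → ends 13
pad 3 to align 4 for stride
stride at 16 (size 4, align 4) → ends 20
pad 4 to align 8 for width
width at 24 (size 40, align 8) → ends 64
mip_level at 64 (size 22, align 2) → ends 86
pitch at 86 (size 2, align 2) → ends 88
total 88 bytes, alignment 8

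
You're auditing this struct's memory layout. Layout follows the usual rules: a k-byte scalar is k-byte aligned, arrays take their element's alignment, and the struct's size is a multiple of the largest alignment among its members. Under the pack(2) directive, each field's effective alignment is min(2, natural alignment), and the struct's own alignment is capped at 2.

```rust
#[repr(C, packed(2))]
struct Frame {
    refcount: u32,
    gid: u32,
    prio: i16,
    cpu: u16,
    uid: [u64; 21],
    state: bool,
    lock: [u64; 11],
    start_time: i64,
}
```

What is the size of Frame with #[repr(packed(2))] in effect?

278

0..4  refcount  (4B, 2-aligned)
4..8  gid  (4B, 2-aligned)
8..10  prio  (2B, 2-aligned)
10..12  cpu  (2B, 2-aligned)
12..180  uid  (168B, 2-aligned)
180..181  state  (1B, 1-aligned)
181..182  -- padding (1B)
182..270  lock  (88B, 2-aligned)
270..278  start_time  (8B, 2-aligned)
sizeof = 278, alignof = 2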